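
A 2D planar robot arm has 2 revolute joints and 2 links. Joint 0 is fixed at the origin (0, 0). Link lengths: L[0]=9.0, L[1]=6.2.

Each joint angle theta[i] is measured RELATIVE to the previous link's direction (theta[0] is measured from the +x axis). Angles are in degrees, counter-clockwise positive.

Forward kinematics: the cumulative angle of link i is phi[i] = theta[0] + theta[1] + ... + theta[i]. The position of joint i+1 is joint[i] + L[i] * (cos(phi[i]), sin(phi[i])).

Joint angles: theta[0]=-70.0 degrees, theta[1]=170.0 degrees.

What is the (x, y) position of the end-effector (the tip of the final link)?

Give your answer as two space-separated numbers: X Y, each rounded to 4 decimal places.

Answer: 2.0016 -2.3514

Derivation:
joint[0] = (0.0000, 0.0000)  (base)
link 0: phi[0] = -70 = -70 deg
  cos(-70 deg) = 0.3420, sin(-70 deg) = -0.9397
  joint[1] = (0.0000, 0.0000) + 9 * (0.3420, -0.9397) = (0.0000 + 3.0782, 0.0000 + -8.4572) = (3.0782, -8.4572)
link 1: phi[1] = -70 + 170 = 100 deg
  cos(100 deg) = -0.1736, sin(100 deg) = 0.9848
  joint[2] = (3.0782, -8.4572) + 6.2 * (-0.1736, 0.9848) = (3.0782 + -1.0766, -8.4572 + 6.1058) = (2.0016, -2.3514)
End effector: (2.0016, -2.3514)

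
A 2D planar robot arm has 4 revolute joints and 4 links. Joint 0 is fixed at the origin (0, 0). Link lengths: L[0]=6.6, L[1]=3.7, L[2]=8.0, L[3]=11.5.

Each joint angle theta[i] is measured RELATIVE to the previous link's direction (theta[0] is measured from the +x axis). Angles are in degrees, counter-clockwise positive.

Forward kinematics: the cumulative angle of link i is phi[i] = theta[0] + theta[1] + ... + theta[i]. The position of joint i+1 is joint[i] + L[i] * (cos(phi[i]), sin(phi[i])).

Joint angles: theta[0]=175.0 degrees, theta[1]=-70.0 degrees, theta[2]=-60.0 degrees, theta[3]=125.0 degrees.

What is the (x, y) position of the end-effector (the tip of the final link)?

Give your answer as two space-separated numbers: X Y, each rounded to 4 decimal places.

joint[0] = (0.0000, 0.0000)  (base)
link 0: phi[0] = 175 = 175 deg
  cos(175 deg) = -0.9962, sin(175 deg) = 0.0872
  joint[1] = (0.0000, 0.0000) + 6.6 * (-0.9962, 0.0872) = (0.0000 + -6.5749, 0.0000 + 0.5752) = (-6.5749, 0.5752)
link 1: phi[1] = 175 + -70 = 105 deg
  cos(105 deg) = -0.2588, sin(105 deg) = 0.9659
  joint[2] = (-6.5749, 0.5752) + 3.7 * (-0.2588, 0.9659) = (-6.5749 + -0.9576, 0.5752 + 3.5739) = (-7.5325, 4.1492)
link 2: phi[2] = 175 + -70 + -60 = 45 deg
  cos(45 deg) = 0.7071, sin(45 deg) = 0.7071
  joint[3] = (-7.5325, 4.1492) + 8 * (0.7071, 0.7071) = (-7.5325 + 5.6569, 4.1492 + 5.6569) = (-1.8757, 9.8060)
link 3: phi[3] = 175 + -70 + -60 + 125 = 170 deg
  cos(170 deg) = -0.9848, sin(170 deg) = 0.1736
  joint[4] = (-1.8757, 9.8060) + 11.5 * (-0.9848, 0.1736) = (-1.8757 + -11.3253, 9.8060 + 1.9970) = (-13.2010, 11.8030)
End effector: (-13.2010, 11.8030)

Answer: -13.2010 11.8030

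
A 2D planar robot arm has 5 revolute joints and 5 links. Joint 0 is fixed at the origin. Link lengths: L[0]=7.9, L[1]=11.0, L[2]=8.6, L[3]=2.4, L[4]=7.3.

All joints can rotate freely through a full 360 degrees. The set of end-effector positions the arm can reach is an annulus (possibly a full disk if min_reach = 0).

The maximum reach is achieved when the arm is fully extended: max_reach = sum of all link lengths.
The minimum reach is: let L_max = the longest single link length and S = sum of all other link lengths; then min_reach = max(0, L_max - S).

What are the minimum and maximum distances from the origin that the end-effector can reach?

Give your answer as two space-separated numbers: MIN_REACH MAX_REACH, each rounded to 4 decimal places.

Answer: 0.0000 37.2000

Derivation:
Link lengths: [7.9, 11.0, 8.6, 2.4, 7.3]
max_reach = 7.9 + 11 + 8.6 + 2.4 + 7.3 = 37.2
L_max = max([7.9, 11.0, 8.6, 2.4, 7.3]) = 11
S (sum of others) = 37.2 - 11 = 26.2
min_reach = max(0, 11 - 26.2) = max(0, -15.2) = 0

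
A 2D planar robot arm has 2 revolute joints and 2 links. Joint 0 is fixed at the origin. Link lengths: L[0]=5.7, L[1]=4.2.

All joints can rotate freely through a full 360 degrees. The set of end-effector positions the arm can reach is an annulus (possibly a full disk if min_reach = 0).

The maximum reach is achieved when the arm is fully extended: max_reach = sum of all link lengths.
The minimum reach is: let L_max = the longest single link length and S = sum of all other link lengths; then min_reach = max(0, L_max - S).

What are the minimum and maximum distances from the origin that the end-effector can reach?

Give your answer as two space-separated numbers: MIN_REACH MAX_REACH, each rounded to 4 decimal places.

Link lengths: [5.7, 4.2]
max_reach = 5.7 + 4.2 = 9.9
L_max = max([5.7, 4.2]) = 5.7
S (sum of others) = 9.9 - 5.7 = 4.2
min_reach = max(0, 5.7 - 4.2) = max(0, 1.5) = 1.5

Answer: 1.5000 9.9000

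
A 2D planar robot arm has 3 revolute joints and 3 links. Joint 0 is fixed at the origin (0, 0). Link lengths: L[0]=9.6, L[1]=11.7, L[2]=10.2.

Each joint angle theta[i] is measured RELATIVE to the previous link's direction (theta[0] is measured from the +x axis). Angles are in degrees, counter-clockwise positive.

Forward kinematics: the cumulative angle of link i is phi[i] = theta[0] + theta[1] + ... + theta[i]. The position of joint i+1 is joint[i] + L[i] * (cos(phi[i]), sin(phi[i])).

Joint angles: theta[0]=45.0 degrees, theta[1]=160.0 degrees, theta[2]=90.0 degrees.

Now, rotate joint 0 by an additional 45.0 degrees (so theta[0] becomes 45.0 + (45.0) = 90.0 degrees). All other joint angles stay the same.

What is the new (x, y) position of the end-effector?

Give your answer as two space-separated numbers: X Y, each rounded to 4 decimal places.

Answer: 5.5832 -4.8830

Derivation:
joint[0] = (0.0000, 0.0000)  (base)
link 0: phi[0] = 90 = 90 deg
  cos(90 deg) = 0.0000, sin(90 deg) = 1.0000
  joint[1] = (0.0000, 0.0000) + 9.6 * (0.0000, 1.0000) = (0.0000 + 0.0000, 0.0000 + 9.6000) = (0.0000, 9.6000)
link 1: phi[1] = 90 + 160 = 250 deg
  cos(250 deg) = -0.3420, sin(250 deg) = -0.9397
  joint[2] = (0.0000, 9.6000) + 11.7 * (-0.3420, -0.9397) = (0.0000 + -4.0016, 9.6000 + -10.9944) = (-4.0016, -1.3944)
link 2: phi[2] = 90 + 160 + 90 = 340 deg
  cos(340 deg) = 0.9397, sin(340 deg) = -0.3420
  joint[3] = (-4.0016, -1.3944) + 10.2 * (0.9397, -0.3420) = (-4.0016 + 9.5849, -1.3944 + -3.4886) = (5.5832, -4.8830)
End effector: (5.5832, -4.8830)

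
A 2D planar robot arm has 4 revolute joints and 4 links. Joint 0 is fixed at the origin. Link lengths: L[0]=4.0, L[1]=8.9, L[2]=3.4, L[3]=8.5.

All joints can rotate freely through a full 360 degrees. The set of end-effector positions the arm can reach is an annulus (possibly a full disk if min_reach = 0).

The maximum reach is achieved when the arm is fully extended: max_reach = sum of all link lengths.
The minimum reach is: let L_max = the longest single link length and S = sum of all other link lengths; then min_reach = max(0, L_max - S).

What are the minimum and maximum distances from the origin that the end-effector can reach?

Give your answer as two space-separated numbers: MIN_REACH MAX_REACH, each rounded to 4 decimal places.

Answer: 0.0000 24.8000

Derivation:
Link lengths: [4.0, 8.9, 3.4, 8.5]
max_reach = 4 + 8.9 + 3.4 + 8.5 = 24.8
L_max = max([4.0, 8.9, 3.4, 8.5]) = 8.9
S (sum of others) = 24.8 - 8.9 = 15.9
min_reach = max(0, 8.9 - 15.9) = max(0, -7) = 0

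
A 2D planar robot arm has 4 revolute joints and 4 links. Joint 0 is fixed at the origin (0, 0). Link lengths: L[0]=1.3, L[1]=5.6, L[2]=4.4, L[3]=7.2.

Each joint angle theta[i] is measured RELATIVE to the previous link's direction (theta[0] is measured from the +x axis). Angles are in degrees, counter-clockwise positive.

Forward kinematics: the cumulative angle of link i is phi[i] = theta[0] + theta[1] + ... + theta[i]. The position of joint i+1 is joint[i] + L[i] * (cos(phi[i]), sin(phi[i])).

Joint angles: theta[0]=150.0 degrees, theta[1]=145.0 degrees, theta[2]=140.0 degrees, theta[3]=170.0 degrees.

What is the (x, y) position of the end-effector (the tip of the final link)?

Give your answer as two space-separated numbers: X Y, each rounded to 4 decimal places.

Answer: -0.6632 -6.7007

Derivation:
joint[0] = (0.0000, 0.0000)  (base)
link 0: phi[0] = 150 = 150 deg
  cos(150 deg) = -0.8660, sin(150 deg) = 0.5000
  joint[1] = (0.0000, 0.0000) + 1.3 * (-0.8660, 0.5000) = (0.0000 + -1.1258, 0.0000 + 0.6500) = (-1.1258, 0.6500)
link 1: phi[1] = 150 + 145 = 295 deg
  cos(295 deg) = 0.4226, sin(295 deg) = -0.9063
  joint[2] = (-1.1258, 0.6500) + 5.6 * (0.4226, -0.9063) = (-1.1258 + 2.3667, 0.6500 + -5.0753) = (1.2408, -4.4253)
link 2: phi[2] = 150 + 145 + 140 = 435 deg
  cos(435 deg) = 0.2588, sin(435 deg) = 0.9659
  joint[3] = (1.2408, -4.4253) + 4.4 * (0.2588, 0.9659) = (1.2408 + 1.1388, -4.4253 + 4.2501) = (2.3796, -0.1752)
link 3: phi[3] = 150 + 145 + 140 + 170 = 605 deg
  cos(605 deg) = -0.4226, sin(605 deg) = -0.9063
  joint[4] = (2.3796, -0.1752) + 7.2 * (-0.4226, -0.9063) = (2.3796 + -3.0429, -0.1752 + -6.5254) = (-0.6632, -6.7007)
End effector: (-0.6632, -6.7007)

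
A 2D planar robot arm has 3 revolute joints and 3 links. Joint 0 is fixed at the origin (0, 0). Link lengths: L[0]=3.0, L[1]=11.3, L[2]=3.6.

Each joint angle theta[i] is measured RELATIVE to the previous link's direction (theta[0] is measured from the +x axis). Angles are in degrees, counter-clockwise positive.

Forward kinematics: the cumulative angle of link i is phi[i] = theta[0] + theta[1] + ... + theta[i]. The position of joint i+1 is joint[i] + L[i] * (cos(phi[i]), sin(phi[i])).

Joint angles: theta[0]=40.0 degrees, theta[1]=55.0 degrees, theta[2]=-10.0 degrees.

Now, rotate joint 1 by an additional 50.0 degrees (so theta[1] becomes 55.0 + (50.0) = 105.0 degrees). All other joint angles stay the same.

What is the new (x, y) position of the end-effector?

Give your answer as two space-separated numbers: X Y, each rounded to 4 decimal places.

Answer: -9.5039 10.9554

Derivation:
joint[0] = (0.0000, 0.0000)  (base)
link 0: phi[0] = 40 = 40 deg
  cos(40 deg) = 0.7660, sin(40 deg) = 0.6428
  joint[1] = (0.0000, 0.0000) + 3 * (0.7660, 0.6428) = (0.0000 + 2.2981, 0.0000 + 1.9284) = (2.2981, 1.9284)
link 1: phi[1] = 40 + 105 = 145 deg
  cos(145 deg) = -0.8192, sin(145 deg) = 0.5736
  joint[2] = (2.2981, 1.9284) + 11.3 * (-0.8192, 0.5736) = (2.2981 + -9.2564, 1.9284 + 6.4814) = (-6.9583, 8.4098)
link 2: phi[2] = 40 + 105 + -10 = 135 deg
  cos(135 deg) = -0.7071, sin(135 deg) = 0.7071
  joint[3] = (-6.9583, 8.4098) + 3.6 * (-0.7071, 0.7071) = (-6.9583 + -2.5456, 8.4098 + 2.5456) = (-9.5039, 10.9554)
End effector: (-9.5039, 10.9554)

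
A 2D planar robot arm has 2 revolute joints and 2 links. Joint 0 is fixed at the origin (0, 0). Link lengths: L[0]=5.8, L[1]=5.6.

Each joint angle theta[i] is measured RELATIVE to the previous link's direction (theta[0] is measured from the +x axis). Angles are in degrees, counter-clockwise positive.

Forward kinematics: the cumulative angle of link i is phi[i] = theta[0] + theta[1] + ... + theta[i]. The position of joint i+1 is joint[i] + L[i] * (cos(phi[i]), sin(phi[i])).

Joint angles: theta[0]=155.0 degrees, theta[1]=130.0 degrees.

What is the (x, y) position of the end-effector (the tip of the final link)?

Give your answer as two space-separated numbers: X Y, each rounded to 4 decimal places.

joint[0] = (0.0000, 0.0000)  (base)
link 0: phi[0] = 155 = 155 deg
  cos(155 deg) = -0.9063, sin(155 deg) = 0.4226
  joint[1] = (0.0000, 0.0000) + 5.8 * (-0.9063, 0.4226) = (0.0000 + -5.2566, 0.0000 + 2.4512) = (-5.2566, 2.4512)
link 1: phi[1] = 155 + 130 = 285 deg
  cos(285 deg) = 0.2588, sin(285 deg) = -0.9659
  joint[2] = (-5.2566, 2.4512) + 5.6 * (0.2588, -0.9659) = (-5.2566 + 1.4494, 2.4512 + -5.4092) = (-3.8072, -2.9580)
End effector: (-3.8072, -2.9580)

Answer: -3.8072 -2.9580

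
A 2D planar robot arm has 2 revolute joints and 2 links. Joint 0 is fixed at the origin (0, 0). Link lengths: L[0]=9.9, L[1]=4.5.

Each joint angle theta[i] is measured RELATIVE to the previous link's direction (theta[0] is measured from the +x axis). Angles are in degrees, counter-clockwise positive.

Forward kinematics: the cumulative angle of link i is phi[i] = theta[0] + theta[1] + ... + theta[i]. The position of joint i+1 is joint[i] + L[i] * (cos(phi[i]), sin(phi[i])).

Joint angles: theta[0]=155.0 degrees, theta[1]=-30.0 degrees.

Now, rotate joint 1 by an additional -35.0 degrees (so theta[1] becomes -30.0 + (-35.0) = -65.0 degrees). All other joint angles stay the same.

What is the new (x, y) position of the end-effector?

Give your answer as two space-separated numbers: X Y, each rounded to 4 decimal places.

joint[0] = (0.0000, 0.0000)  (base)
link 0: phi[0] = 155 = 155 deg
  cos(155 deg) = -0.9063, sin(155 deg) = 0.4226
  joint[1] = (0.0000, 0.0000) + 9.9 * (-0.9063, 0.4226) = (0.0000 + -8.9724, 0.0000 + 4.1839) = (-8.9724, 4.1839)
link 1: phi[1] = 155 + -65 = 90 deg
  cos(90 deg) = 0.0000, sin(90 deg) = 1.0000
  joint[2] = (-8.9724, 4.1839) + 4.5 * (0.0000, 1.0000) = (-8.9724 + 0.0000, 4.1839 + 4.5000) = (-8.9724, 8.6839)
End effector: (-8.9724, 8.6839)

Answer: -8.9724 8.6839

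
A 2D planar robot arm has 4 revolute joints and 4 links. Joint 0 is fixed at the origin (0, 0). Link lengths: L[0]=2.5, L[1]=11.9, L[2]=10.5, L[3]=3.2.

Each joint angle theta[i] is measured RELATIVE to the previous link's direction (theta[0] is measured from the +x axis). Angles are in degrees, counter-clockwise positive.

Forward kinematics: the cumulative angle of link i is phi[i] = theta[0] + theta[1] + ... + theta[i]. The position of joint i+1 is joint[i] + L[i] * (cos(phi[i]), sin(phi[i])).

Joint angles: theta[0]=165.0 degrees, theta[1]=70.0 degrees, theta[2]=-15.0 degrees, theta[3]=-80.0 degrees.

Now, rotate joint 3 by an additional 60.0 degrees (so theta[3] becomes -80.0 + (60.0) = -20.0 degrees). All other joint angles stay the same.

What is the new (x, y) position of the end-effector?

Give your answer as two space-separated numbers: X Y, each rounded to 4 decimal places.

joint[0] = (0.0000, 0.0000)  (base)
link 0: phi[0] = 165 = 165 deg
  cos(165 deg) = -0.9659, sin(165 deg) = 0.2588
  joint[1] = (0.0000, 0.0000) + 2.5 * (-0.9659, 0.2588) = (0.0000 + -2.4148, 0.0000 + 0.6470) = (-2.4148, 0.6470)
link 1: phi[1] = 165 + 70 = 235 deg
  cos(235 deg) = -0.5736, sin(235 deg) = -0.8192
  joint[2] = (-2.4148, 0.6470) + 11.9 * (-0.5736, -0.8192) = (-2.4148 + -6.8256, 0.6470 + -9.7479) = (-9.2404, -9.1009)
link 2: phi[2] = 165 + 70 + -15 = 220 deg
  cos(220 deg) = -0.7660, sin(220 deg) = -0.6428
  joint[3] = (-9.2404, -9.1009) + 10.5 * (-0.7660, -0.6428) = (-9.2404 + -8.0435, -9.1009 + -6.7493) = (-17.2838, -15.8501)
link 3: phi[3] = 165 + 70 + -15 + -20 = 200 deg
  cos(200 deg) = -0.9397, sin(200 deg) = -0.3420
  joint[4] = (-17.2838, -15.8501) + 3.2 * (-0.9397, -0.3420) = (-17.2838 + -3.0070, -15.8501 + -1.0945) = (-20.2909, -16.9446)
End effector: (-20.2909, -16.9446)

Answer: -20.2909 -16.9446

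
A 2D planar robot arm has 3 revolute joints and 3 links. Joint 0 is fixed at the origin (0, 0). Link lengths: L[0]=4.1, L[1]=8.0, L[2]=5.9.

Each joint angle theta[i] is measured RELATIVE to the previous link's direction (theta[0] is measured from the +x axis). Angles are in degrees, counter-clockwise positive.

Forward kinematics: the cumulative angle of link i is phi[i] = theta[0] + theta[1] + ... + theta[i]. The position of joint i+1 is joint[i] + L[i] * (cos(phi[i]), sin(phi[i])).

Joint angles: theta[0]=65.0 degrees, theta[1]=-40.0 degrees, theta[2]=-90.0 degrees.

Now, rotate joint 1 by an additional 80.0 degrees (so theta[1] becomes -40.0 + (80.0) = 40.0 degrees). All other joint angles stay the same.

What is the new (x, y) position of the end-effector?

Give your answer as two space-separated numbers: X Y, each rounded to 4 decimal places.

joint[0] = (0.0000, 0.0000)  (base)
link 0: phi[0] = 65 = 65 deg
  cos(65 deg) = 0.4226, sin(65 deg) = 0.9063
  joint[1] = (0.0000, 0.0000) + 4.1 * (0.4226, 0.9063) = (0.0000 + 1.7327, 0.0000 + 3.7159) = (1.7327, 3.7159)
link 1: phi[1] = 65 + 40 = 105 deg
  cos(105 deg) = -0.2588, sin(105 deg) = 0.9659
  joint[2] = (1.7327, 3.7159) + 8 * (-0.2588, 0.9659) = (1.7327 + -2.0706, 3.7159 + 7.7274) = (-0.3378, 11.4433)
link 2: phi[2] = 65 + 40 + -90 = 15 deg
  cos(15 deg) = 0.9659, sin(15 deg) = 0.2588
  joint[3] = (-0.3378, 11.4433) + 5.9 * (0.9659, 0.2588) = (-0.3378 + 5.6990, 11.4433 + 1.5270) = (5.3611, 12.9703)
End effector: (5.3611, 12.9703)

Answer: 5.3611 12.9703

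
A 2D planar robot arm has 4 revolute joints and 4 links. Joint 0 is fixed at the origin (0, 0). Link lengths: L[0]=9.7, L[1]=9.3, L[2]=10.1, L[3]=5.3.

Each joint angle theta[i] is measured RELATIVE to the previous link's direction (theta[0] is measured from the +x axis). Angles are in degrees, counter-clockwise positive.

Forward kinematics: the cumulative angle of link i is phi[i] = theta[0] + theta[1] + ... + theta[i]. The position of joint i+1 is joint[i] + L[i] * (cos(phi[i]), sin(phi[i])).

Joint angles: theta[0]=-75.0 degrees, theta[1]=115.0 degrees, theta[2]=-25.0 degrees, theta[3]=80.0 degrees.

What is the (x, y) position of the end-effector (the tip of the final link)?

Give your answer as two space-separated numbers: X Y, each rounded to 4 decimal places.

Answer: 18.9287 4.5023

Derivation:
joint[0] = (0.0000, 0.0000)  (base)
link 0: phi[0] = -75 = -75 deg
  cos(-75 deg) = 0.2588, sin(-75 deg) = -0.9659
  joint[1] = (0.0000, 0.0000) + 9.7 * (0.2588, -0.9659) = (0.0000 + 2.5105, 0.0000 + -9.3695) = (2.5105, -9.3695)
link 1: phi[1] = -75 + 115 = 40 deg
  cos(40 deg) = 0.7660, sin(40 deg) = 0.6428
  joint[2] = (2.5105, -9.3695) + 9.3 * (0.7660, 0.6428) = (2.5105 + 7.1242, -9.3695 + 5.9779) = (9.6348, -3.3916)
link 2: phi[2] = -75 + 115 + -25 = 15 deg
  cos(15 deg) = 0.9659, sin(15 deg) = 0.2588
  joint[3] = (9.6348, -3.3916) + 10.1 * (0.9659, 0.2588) = (9.6348 + 9.7559, -3.3916 + 2.6141) = (19.3906, -0.7775)
link 3: phi[3] = -75 + 115 + -25 + 80 = 95 deg
  cos(95 deg) = -0.0872, sin(95 deg) = 0.9962
  joint[4] = (19.3906, -0.7775) + 5.3 * (-0.0872, 0.9962) = (19.3906 + -0.4619, -0.7775 + 5.2798) = (18.9287, 4.5023)
End effector: (18.9287, 4.5023)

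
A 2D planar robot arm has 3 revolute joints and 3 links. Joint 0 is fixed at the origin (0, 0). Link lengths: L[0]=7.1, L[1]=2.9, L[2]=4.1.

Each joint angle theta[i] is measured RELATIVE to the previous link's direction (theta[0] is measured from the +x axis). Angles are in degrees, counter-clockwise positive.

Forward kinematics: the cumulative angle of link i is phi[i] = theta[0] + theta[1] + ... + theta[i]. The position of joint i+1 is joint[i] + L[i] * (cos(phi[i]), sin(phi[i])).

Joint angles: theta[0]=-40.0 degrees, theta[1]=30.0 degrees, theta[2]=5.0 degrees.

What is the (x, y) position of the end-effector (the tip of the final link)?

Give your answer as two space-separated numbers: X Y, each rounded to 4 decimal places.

joint[0] = (0.0000, 0.0000)  (base)
link 0: phi[0] = -40 = -40 deg
  cos(-40 deg) = 0.7660, sin(-40 deg) = -0.6428
  joint[1] = (0.0000, 0.0000) + 7.1 * (0.7660, -0.6428) = (0.0000 + 5.4389, 0.0000 + -4.5638) = (5.4389, -4.5638)
link 1: phi[1] = -40 + 30 = -10 deg
  cos(-10 deg) = 0.9848, sin(-10 deg) = -0.1736
  joint[2] = (5.4389, -4.5638) + 2.9 * (0.9848, -0.1736) = (5.4389 + 2.8559, -4.5638 + -0.5036) = (8.2949, -5.0674)
link 2: phi[2] = -40 + 30 + 5 = -5 deg
  cos(-5 deg) = 0.9962, sin(-5 deg) = -0.0872
  joint[3] = (8.2949, -5.0674) + 4.1 * (0.9962, -0.0872) = (8.2949 + 4.0844, -5.0674 + -0.3573) = (12.3793, -5.4247)
End effector: (12.3793, -5.4247)

Answer: 12.3793 -5.4247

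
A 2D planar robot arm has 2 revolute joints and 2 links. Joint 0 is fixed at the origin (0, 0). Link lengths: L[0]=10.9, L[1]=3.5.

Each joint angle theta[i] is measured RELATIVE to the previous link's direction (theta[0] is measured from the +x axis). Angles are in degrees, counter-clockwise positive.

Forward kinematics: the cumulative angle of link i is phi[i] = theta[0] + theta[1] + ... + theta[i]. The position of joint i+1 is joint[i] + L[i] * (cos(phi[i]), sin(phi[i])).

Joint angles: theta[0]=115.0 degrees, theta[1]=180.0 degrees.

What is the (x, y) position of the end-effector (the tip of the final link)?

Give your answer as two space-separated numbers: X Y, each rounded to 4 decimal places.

Answer: -3.1274 6.7067

Derivation:
joint[0] = (0.0000, 0.0000)  (base)
link 0: phi[0] = 115 = 115 deg
  cos(115 deg) = -0.4226, sin(115 deg) = 0.9063
  joint[1] = (0.0000, 0.0000) + 10.9 * (-0.4226, 0.9063) = (0.0000 + -4.6065, 0.0000 + 9.8788) = (-4.6065, 9.8788)
link 1: phi[1] = 115 + 180 = 295 deg
  cos(295 deg) = 0.4226, sin(295 deg) = -0.9063
  joint[2] = (-4.6065, 9.8788) + 3.5 * (0.4226, -0.9063) = (-4.6065 + 1.4792, 9.8788 + -3.1721) = (-3.1274, 6.7067)
End effector: (-3.1274, 6.7067)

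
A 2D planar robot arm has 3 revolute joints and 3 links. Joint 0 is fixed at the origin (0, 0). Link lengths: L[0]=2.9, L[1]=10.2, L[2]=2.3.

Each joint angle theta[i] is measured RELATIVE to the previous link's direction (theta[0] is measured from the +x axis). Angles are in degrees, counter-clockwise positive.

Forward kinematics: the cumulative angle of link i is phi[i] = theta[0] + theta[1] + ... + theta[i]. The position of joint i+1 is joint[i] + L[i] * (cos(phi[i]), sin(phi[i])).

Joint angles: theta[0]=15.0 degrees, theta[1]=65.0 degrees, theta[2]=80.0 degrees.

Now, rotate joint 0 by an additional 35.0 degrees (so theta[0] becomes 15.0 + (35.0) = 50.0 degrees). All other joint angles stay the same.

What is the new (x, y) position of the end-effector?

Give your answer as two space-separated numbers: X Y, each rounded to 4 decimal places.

Answer: -4.6683 10.8706

Derivation:
joint[0] = (0.0000, 0.0000)  (base)
link 0: phi[0] = 50 = 50 deg
  cos(50 deg) = 0.6428, sin(50 deg) = 0.7660
  joint[1] = (0.0000, 0.0000) + 2.9 * (0.6428, 0.7660) = (0.0000 + 1.8641, 0.0000 + 2.2215) = (1.8641, 2.2215)
link 1: phi[1] = 50 + 65 = 115 deg
  cos(115 deg) = -0.4226, sin(115 deg) = 0.9063
  joint[2] = (1.8641, 2.2215) + 10.2 * (-0.4226, 0.9063) = (1.8641 + -4.3107, 2.2215 + 9.2443) = (-2.4466, 11.4659)
link 2: phi[2] = 50 + 65 + 80 = 195 deg
  cos(195 deg) = -0.9659, sin(195 deg) = -0.2588
  joint[3] = (-2.4466, 11.4659) + 2.3 * (-0.9659, -0.2588) = (-2.4466 + -2.2216, 11.4659 + -0.5953) = (-4.6683, 10.8706)
End effector: (-4.6683, 10.8706)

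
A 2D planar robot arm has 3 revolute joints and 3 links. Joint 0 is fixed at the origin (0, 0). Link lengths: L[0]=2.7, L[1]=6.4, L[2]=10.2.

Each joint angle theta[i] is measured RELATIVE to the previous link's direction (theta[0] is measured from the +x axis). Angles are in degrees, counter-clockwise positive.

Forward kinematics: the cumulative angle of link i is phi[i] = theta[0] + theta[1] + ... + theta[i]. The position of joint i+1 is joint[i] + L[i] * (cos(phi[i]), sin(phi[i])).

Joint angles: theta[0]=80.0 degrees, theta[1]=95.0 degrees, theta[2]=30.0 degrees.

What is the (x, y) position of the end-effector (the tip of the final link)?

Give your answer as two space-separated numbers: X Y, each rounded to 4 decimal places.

Answer: -15.1511 -1.0939

Derivation:
joint[0] = (0.0000, 0.0000)  (base)
link 0: phi[0] = 80 = 80 deg
  cos(80 deg) = 0.1736, sin(80 deg) = 0.9848
  joint[1] = (0.0000, 0.0000) + 2.7 * (0.1736, 0.9848) = (0.0000 + 0.4689, 0.0000 + 2.6590) = (0.4689, 2.6590)
link 1: phi[1] = 80 + 95 = 175 deg
  cos(175 deg) = -0.9962, sin(175 deg) = 0.0872
  joint[2] = (0.4689, 2.6590) + 6.4 * (-0.9962, 0.0872) = (0.4689 + -6.3756, 2.6590 + 0.5578) = (-5.9068, 3.2168)
link 2: phi[2] = 80 + 95 + 30 = 205 deg
  cos(205 deg) = -0.9063, sin(205 deg) = -0.4226
  joint[3] = (-5.9068, 3.2168) + 10.2 * (-0.9063, -0.4226) = (-5.9068 + -9.2443, 3.2168 + -4.3107) = (-15.1511, -1.0939)
End effector: (-15.1511, -1.0939)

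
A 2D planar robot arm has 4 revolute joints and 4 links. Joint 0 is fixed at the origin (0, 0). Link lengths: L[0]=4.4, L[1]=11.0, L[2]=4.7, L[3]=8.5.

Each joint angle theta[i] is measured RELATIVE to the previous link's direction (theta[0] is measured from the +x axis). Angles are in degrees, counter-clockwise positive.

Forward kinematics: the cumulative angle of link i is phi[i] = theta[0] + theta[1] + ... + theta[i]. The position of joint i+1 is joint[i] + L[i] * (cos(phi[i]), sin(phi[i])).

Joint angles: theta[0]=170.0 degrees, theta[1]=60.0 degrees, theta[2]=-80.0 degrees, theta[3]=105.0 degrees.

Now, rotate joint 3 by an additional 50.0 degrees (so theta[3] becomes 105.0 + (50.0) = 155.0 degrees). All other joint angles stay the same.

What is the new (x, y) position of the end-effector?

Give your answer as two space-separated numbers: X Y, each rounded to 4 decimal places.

Answer: -10.5987 -12.2752

Derivation:
joint[0] = (0.0000, 0.0000)  (base)
link 0: phi[0] = 170 = 170 deg
  cos(170 deg) = -0.9848, sin(170 deg) = 0.1736
  joint[1] = (0.0000, 0.0000) + 4.4 * (-0.9848, 0.1736) = (0.0000 + -4.3332, 0.0000 + 0.7641) = (-4.3332, 0.7641)
link 1: phi[1] = 170 + 60 = 230 deg
  cos(230 deg) = -0.6428, sin(230 deg) = -0.7660
  joint[2] = (-4.3332, 0.7641) + 11 * (-0.6428, -0.7660) = (-4.3332 + -7.0707, 0.7641 + -8.4265) = (-11.4038, -7.6624)
link 2: phi[2] = 170 + 60 + -80 = 150 deg
  cos(150 deg) = -0.8660, sin(150 deg) = 0.5000
  joint[3] = (-11.4038, -7.6624) + 4.7 * (-0.8660, 0.5000) = (-11.4038 + -4.0703, -7.6624 + 2.3500) = (-15.4741, -5.3124)
link 3: phi[3] = 170 + 60 + -80 + 155 = 305 deg
  cos(305 deg) = 0.5736, sin(305 deg) = -0.8192
  joint[4] = (-15.4741, -5.3124) + 8.5 * (0.5736, -0.8192) = (-15.4741 + 4.8754, -5.3124 + -6.9628) = (-10.5987, -12.2752)
End effector: (-10.5987, -12.2752)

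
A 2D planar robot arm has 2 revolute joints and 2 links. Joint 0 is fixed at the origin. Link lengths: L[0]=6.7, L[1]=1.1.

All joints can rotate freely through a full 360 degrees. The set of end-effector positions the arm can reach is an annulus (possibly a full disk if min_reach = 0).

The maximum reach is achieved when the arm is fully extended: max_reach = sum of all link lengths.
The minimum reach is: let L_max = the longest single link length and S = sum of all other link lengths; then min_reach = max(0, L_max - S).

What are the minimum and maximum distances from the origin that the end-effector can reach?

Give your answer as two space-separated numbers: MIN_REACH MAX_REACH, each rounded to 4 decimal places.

Link lengths: [6.7, 1.1]
max_reach = 6.7 + 1.1 = 7.8
L_max = max([6.7, 1.1]) = 6.7
S (sum of others) = 7.8 - 6.7 = 1.1
min_reach = max(0, 6.7 - 1.1) = max(0, 5.6) = 5.6

Answer: 5.6000 7.8000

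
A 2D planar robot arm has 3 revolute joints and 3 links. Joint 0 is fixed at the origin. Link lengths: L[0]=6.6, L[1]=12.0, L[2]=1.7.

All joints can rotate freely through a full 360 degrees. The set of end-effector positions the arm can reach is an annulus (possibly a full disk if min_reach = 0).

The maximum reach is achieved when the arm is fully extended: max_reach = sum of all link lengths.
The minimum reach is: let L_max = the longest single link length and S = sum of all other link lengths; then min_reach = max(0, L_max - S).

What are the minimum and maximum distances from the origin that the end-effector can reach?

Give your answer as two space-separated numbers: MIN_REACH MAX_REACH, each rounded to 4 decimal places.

Answer: 3.7000 20.3000

Derivation:
Link lengths: [6.6, 12.0, 1.7]
max_reach = 6.6 + 12 + 1.7 = 20.3
L_max = max([6.6, 12.0, 1.7]) = 12
S (sum of others) = 20.3 - 12 = 8.3
min_reach = max(0, 12 - 8.3) = max(0, 3.7) = 3.7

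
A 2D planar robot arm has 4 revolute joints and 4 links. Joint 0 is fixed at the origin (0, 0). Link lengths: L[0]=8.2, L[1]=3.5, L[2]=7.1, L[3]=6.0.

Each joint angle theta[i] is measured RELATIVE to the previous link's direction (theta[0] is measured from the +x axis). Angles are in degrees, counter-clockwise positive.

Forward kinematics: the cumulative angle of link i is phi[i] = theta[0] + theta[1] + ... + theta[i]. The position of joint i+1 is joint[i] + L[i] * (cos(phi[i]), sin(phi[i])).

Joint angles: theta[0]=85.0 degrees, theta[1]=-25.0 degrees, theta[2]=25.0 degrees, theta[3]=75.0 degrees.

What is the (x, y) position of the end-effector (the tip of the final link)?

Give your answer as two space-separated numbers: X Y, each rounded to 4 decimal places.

Answer: -2.5547 20.3250

Derivation:
joint[0] = (0.0000, 0.0000)  (base)
link 0: phi[0] = 85 = 85 deg
  cos(85 deg) = 0.0872, sin(85 deg) = 0.9962
  joint[1] = (0.0000, 0.0000) + 8.2 * (0.0872, 0.9962) = (0.0000 + 0.7147, 0.0000 + 8.1688) = (0.7147, 8.1688)
link 1: phi[1] = 85 + -25 = 60 deg
  cos(60 deg) = 0.5000, sin(60 deg) = 0.8660
  joint[2] = (0.7147, 8.1688) + 3.5 * (0.5000, 0.8660) = (0.7147 + 1.7500, 8.1688 + 3.0311) = (2.4647, 11.1999)
link 2: phi[2] = 85 + -25 + 25 = 85 deg
  cos(85 deg) = 0.0872, sin(85 deg) = 0.9962
  joint[3] = (2.4647, 11.1999) + 7.1 * (0.0872, 0.9962) = (2.4647 + 0.6188, 11.1999 + 7.0730) = (3.0835, 18.2729)
link 3: phi[3] = 85 + -25 + 25 + 75 = 160 deg
  cos(160 deg) = -0.9397, sin(160 deg) = 0.3420
  joint[4] = (3.0835, 18.2729) + 6 * (-0.9397, 0.3420) = (3.0835 + -5.6382, 18.2729 + 2.0521) = (-2.5547, 20.3250)
End effector: (-2.5547, 20.3250)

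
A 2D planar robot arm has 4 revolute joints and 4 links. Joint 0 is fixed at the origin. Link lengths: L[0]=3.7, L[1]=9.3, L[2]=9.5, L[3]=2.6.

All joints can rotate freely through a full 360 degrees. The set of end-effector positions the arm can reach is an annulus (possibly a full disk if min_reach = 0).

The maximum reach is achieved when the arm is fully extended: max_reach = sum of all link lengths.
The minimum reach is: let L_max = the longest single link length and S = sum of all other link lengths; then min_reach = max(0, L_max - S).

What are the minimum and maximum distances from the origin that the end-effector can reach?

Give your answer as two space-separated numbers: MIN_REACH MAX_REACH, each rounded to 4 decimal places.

Link lengths: [3.7, 9.3, 9.5, 2.6]
max_reach = 3.7 + 9.3 + 9.5 + 2.6 = 25.1
L_max = max([3.7, 9.3, 9.5, 2.6]) = 9.5
S (sum of others) = 25.1 - 9.5 = 15.6
min_reach = max(0, 9.5 - 15.6) = max(0, -6.1) = 0

Answer: 0.0000 25.1000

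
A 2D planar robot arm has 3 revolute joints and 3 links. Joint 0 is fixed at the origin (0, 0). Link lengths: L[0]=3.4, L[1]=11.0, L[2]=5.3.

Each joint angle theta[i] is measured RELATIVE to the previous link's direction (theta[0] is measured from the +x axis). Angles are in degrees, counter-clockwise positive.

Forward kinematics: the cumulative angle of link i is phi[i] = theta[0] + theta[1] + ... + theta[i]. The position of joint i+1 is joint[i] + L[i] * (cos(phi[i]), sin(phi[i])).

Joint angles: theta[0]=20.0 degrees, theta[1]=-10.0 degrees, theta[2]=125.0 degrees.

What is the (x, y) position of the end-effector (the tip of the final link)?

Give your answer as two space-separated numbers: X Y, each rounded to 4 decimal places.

Answer: 10.2802 6.8207

Derivation:
joint[0] = (0.0000, 0.0000)  (base)
link 0: phi[0] = 20 = 20 deg
  cos(20 deg) = 0.9397, sin(20 deg) = 0.3420
  joint[1] = (0.0000, 0.0000) + 3.4 * (0.9397, 0.3420) = (0.0000 + 3.1950, 0.0000 + 1.1629) = (3.1950, 1.1629)
link 1: phi[1] = 20 + -10 = 10 deg
  cos(10 deg) = 0.9848, sin(10 deg) = 0.1736
  joint[2] = (3.1950, 1.1629) + 11 * (0.9848, 0.1736) = (3.1950 + 10.8329, 1.1629 + 1.9101) = (14.0278, 3.0730)
link 2: phi[2] = 20 + -10 + 125 = 135 deg
  cos(135 deg) = -0.7071, sin(135 deg) = 0.7071
  joint[3] = (14.0278, 3.0730) + 5.3 * (-0.7071, 0.7071) = (14.0278 + -3.7477, 3.0730 + 3.7477) = (10.2802, 6.8207)
End effector: (10.2802, 6.8207)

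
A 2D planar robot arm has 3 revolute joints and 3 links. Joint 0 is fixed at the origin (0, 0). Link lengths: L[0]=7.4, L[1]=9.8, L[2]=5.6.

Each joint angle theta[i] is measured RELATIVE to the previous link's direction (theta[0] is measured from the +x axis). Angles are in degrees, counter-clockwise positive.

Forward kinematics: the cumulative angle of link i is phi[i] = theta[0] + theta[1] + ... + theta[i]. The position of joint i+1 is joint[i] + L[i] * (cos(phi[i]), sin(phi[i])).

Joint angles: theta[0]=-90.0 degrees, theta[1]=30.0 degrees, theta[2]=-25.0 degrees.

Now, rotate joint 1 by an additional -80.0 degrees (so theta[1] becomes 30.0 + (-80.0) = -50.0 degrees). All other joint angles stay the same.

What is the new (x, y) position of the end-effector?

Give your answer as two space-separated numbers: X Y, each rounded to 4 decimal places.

Answer: -12.9164 -15.1487

Derivation:
joint[0] = (0.0000, 0.0000)  (base)
link 0: phi[0] = -90 = -90 deg
  cos(-90 deg) = 0.0000, sin(-90 deg) = -1.0000
  joint[1] = (0.0000, 0.0000) + 7.4 * (0.0000, -1.0000) = (0.0000 + 0.0000, 0.0000 + -7.4000) = (0.0000, -7.4000)
link 1: phi[1] = -90 + -50 = -140 deg
  cos(-140 deg) = -0.7660, sin(-140 deg) = -0.6428
  joint[2] = (0.0000, -7.4000) + 9.8 * (-0.7660, -0.6428) = (0.0000 + -7.5072, -7.4000 + -6.2993) = (-7.5072, -13.6993)
link 2: phi[2] = -90 + -50 + -25 = -165 deg
  cos(-165 deg) = -0.9659, sin(-165 deg) = -0.2588
  joint[3] = (-7.5072, -13.6993) + 5.6 * (-0.9659, -0.2588) = (-7.5072 + -5.4092, -13.6993 + -1.4494) = (-12.9164, -15.1487)
End effector: (-12.9164, -15.1487)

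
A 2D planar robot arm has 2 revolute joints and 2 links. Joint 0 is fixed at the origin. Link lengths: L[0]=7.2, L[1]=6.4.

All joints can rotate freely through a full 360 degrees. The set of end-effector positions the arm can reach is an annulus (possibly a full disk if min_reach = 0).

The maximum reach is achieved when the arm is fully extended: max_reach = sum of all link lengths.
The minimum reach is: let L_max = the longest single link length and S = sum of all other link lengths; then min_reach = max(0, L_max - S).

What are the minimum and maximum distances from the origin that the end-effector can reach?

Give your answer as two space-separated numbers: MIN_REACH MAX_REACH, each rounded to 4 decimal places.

Link lengths: [7.2, 6.4]
max_reach = 7.2 + 6.4 = 13.6
L_max = max([7.2, 6.4]) = 7.2
S (sum of others) = 13.6 - 7.2 = 6.4
min_reach = max(0, 7.2 - 6.4) = max(0, 0.8) = 0.8

Answer: 0.8000 13.6000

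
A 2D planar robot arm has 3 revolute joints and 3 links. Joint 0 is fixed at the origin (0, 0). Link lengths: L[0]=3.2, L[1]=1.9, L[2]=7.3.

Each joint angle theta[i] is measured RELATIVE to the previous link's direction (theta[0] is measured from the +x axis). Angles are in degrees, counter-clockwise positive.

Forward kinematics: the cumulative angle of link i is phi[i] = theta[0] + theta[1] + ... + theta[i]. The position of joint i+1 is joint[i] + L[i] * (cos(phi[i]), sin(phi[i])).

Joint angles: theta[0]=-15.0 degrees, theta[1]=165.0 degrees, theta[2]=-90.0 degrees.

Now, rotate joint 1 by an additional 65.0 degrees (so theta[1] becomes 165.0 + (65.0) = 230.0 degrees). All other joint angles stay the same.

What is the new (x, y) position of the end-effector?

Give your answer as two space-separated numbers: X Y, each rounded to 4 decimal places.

Answer: -2.6525 4.0618

Derivation:
joint[0] = (0.0000, 0.0000)  (base)
link 0: phi[0] = -15 = -15 deg
  cos(-15 deg) = 0.9659, sin(-15 deg) = -0.2588
  joint[1] = (0.0000, 0.0000) + 3.2 * (0.9659, -0.2588) = (0.0000 + 3.0910, 0.0000 + -0.8282) = (3.0910, -0.8282)
link 1: phi[1] = -15 + 230 = 215 deg
  cos(215 deg) = -0.8192, sin(215 deg) = -0.5736
  joint[2] = (3.0910, -0.8282) + 1.9 * (-0.8192, -0.5736) = (3.0910 + -1.5564, -0.8282 + -1.0898) = (1.5346, -1.9180)
link 2: phi[2] = -15 + 230 + -90 = 125 deg
  cos(125 deg) = -0.5736, sin(125 deg) = 0.8192
  joint[3] = (1.5346, -1.9180) + 7.3 * (-0.5736, 0.8192) = (1.5346 + -4.1871, -1.9180 + 5.9798) = (-2.6525, 4.0618)
End effector: (-2.6525, 4.0618)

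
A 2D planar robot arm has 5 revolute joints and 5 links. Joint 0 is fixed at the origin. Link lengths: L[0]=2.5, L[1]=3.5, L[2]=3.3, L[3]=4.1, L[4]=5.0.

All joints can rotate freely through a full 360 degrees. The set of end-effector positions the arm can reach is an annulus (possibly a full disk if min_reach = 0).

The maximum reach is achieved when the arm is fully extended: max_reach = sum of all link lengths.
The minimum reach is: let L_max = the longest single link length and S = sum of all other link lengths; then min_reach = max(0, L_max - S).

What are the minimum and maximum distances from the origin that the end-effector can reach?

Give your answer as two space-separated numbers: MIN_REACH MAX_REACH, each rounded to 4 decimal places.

Link lengths: [2.5, 3.5, 3.3, 4.1, 5.0]
max_reach = 2.5 + 3.5 + 3.3 + 4.1 + 5 = 18.4
L_max = max([2.5, 3.5, 3.3, 4.1, 5.0]) = 5
S (sum of others) = 18.4 - 5 = 13.4
min_reach = max(0, 5 - 13.4) = max(0, -8.4) = 0

Answer: 0.0000 18.4000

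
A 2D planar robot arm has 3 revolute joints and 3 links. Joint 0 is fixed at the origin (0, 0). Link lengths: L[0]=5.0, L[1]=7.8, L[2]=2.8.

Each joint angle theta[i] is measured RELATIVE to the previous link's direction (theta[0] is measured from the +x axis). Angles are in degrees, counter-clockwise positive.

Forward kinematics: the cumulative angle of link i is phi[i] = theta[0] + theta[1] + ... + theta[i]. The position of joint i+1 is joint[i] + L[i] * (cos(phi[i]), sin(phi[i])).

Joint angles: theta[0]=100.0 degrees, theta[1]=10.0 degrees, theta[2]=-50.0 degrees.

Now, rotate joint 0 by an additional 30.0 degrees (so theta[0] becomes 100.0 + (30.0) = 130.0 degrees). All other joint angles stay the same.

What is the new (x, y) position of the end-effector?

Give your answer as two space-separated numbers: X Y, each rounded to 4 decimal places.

joint[0] = (0.0000, 0.0000)  (base)
link 0: phi[0] = 130 = 130 deg
  cos(130 deg) = -0.6428, sin(130 deg) = 0.7660
  joint[1] = (0.0000, 0.0000) + 5 * (-0.6428, 0.7660) = (0.0000 + -3.2139, 0.0000 + 3.8302) = (-3.2139, 3.8302)
link 1: phi[1] = 130 + 10 = 140 deg
  cos(140 deg) = -0.7660, sin(140 deg) = 0.6428
  joint[2] = (-3.2139, 3.8302) + 7.8 * (-0.7660, 0.6428) = (-3.2139 + -5.9751, 3.8302 + 5.0137) = (-9.1891, 8.8440)
link 2: phi[2] = 130 + 10 + -50 = 90 deg
  cos(90 deg) = 0.0000, sin(90 deg) = 1.0000
  joint[3] = (-9.1891, 8.8440) + 2.8 * (0.0000, 1.0000) = (-9.1891 + 0.0000, 8.8440 + 2.8000) = (-9.1891, 11.6440)
End effector: (-9.1891, 11.6440)

Answer: -9.1891 11.6440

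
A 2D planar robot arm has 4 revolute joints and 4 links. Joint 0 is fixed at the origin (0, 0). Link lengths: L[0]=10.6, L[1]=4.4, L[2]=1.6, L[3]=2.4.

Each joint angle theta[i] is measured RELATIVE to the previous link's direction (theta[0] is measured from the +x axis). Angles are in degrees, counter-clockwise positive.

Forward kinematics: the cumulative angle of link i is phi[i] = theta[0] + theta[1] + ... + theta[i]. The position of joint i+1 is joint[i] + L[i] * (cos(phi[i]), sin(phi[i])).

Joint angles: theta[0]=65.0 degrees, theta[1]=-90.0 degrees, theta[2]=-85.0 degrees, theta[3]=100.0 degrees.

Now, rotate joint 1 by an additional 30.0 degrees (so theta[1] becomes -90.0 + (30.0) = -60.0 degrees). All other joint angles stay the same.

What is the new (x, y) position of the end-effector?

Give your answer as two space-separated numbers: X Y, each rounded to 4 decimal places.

Answer: 11.3961 9.2355

Derivation:
joint[0] = (0.0000, 0.0000)  (base)
link 0: phi[0] = 65 = 65 deg
  cos(65 deg) = 0.4226, sin(65 deg) = 0.9063
  joint[1] = (0.0000, 0.0000) + 10.6 * (0.4226, 0.9063) = (0.0000 + 4.4798, 0.0000 + 9.6069) = (4.4798, 9.6069)
link 1: phi[1] = 65 + -60 = 5 deg
  cos(5 deg) = 0.9962, sin(5 deg) = 0.0872
  joint[2] = (4.4798, 9.6069) + 4.4 * (0.9962, 0.0872) = (4.4798 + 4.3833, 9.6069 + 0.3835) = (8.8630, 9.9903)
link 2: phi[2] = 65 + -60 + -85 = -80 deg
  cos(-80 deg) = 0.1736, sin(-80 deg) = -0.9848
  joint[3] = (8.8630, 9.9903) + 1.6 * (0.1736, -0.9848) = (8.8630 + 0.2778, 9.9903 + -1.5757) = (9.1408, 8.4147)
link 3: phi[3] = 65 + -60 + -85 + 100 = 20 deg
  cos(20 deg) = 0.9397, sin(20 deg) = 0.3420
  joint[4] = (9.1408, 8.4147) + 2.4 * (0.9397, 0.3420) = (9.1408 + 2.2553, 8.4147 + 0.8208) = (11.3961, 9.2355)
End effector: (11.3961, 9.2355)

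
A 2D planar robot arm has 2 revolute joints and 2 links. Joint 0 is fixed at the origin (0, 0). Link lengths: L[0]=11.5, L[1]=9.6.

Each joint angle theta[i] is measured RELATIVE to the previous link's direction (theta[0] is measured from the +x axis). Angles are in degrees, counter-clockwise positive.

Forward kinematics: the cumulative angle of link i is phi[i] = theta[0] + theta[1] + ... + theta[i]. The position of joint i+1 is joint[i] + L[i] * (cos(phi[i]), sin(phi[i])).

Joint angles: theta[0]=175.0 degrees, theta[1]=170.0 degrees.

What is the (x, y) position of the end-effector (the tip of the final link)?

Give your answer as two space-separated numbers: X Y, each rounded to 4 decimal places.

joint[0] = (0.0000, 0.0000)  (base)
link 0: phi[0] = 175 = 175 deg
  cos(175 deg) = -0.9962, sin(175 deg) = 0.0872
  joint[1] = (0.0000, 0.0000) + 11.5 * (-0.9962, 0.0872) = (0.0000 + -11.4562, 0.0000 + 1.0023) = (-11.4562, 1.0023)
link 1: phi[1] = 175 + 170 = 345 deg
  cos(345 deg) = 0.9659, sin(345 deg) = -0.2588
  joint[2] = (-11.4562, 1.0023) + 9.6 * (0.9659, -0.2588) = (-11.4562 + 9.2729, 1.0023 + -2.4847) = (-2.1834, -1.4824)
End effector: (-2.1834, -1.4824)

Answer: -2.1834 -1.4824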